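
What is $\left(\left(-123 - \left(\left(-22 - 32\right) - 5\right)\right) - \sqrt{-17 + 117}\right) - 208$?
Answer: $-282$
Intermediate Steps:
$\left(\left(-123 - \left(\left(-22 - 32\right) - 5\right)\right) - \sqrt{-17 + 117}\right) - 208 = \left(\left(-123 - \left(-54 - 5\right)\right) - \sqrt{100}\right) - 208 = \left(\left(-123 - -59\right) - 10\right) - 208 = \left(\left(-123 + 59\right) - 10\right) - 208 = \left(-64 - 10\right) - 208 = -74 - 208 = -282$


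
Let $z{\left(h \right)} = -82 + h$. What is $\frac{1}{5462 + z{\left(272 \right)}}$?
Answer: $\frac{1}{5652} \approx 0.00017693$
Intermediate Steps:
$\frac{1}{5462 + z{\left(272 \right)}} = \frac{1}{5462 + \left(-82 + 272\right)} = \frac{1}{5462 + 190} = \frac{1}{5652}$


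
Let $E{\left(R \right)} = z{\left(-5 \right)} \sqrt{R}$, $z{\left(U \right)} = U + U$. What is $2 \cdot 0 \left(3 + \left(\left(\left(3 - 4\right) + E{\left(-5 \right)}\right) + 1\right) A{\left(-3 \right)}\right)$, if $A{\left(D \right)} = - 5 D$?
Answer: $0$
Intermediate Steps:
$z{\left(U \right)} = 2 U$
$E{\left(R \right)} = - 10 \sqrt{R}$ ($E{\left(R \right)} = 2 \left(-5\right) \sqrt{R} = - 10 \sqrt{R}$)
$2 \cdot 0 \left(3 + \left(\left(\left(3 - 4\right) + E{\left(-5 \right)}\right) + 1\right) A{\left(-3 \right)}\right) = 2 \cdot 0 \left(3 + \left(\left(\left(3 - 4\right) - 10 \sqrt{-5}\right) + 1\right) \left(\left(-5\right) \left(-3\right)\right)\right) = 0 \left(3 + \left(\left(-1 - 10 i \sqrt{5}\right) + 1\right) 15\right) = 0 \left(3 + - 10 i \sqrt{5} \cdot 15\right) = 0 \left(3 - 150 i \sqrt{5}\right) = 0$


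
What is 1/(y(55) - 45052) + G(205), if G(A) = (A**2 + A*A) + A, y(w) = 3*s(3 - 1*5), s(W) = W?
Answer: 3796361789/45058 ≈ 84255.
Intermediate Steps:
y(w) = -6 (y(w) = 3*(3 - 1*5) = 3*(3 - 5) = 3*(-2) = -6)
G(A) = A + 2*A**2 (G(A) = (A**2 + A**2) + A = 2*A**2 + A = A + 2*A**2)
1/(y(55) - 45052) + G(205) = 1/(-6 - 45052) + 205*(1 + 2*205) = 1/(-45058) + 205*(1 + 410) = -1/45058 + 205*411 = -1/45058 + 84255 = 3796361789/45058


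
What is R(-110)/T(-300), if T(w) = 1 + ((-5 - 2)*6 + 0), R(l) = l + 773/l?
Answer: 12873/4510 ≈ 2.8543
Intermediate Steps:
T(w) = -41 (T(w) = 1 + (-7*6 + 0) = 1 + (-42 + 0) = 1 - 42 = -41)
R(-110)/T(-300) = (-110 + 773/(-110))/(-41) = (-110 + 773*(-1/110))*(-1/41) = (-110 - 773/110)*(-1/41) = -12873/110*(-1/41) = 12873/4510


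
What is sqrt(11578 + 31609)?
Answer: sqrt(43187) ≈ 207.81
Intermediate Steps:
sqrt(11578 + 31609) = sqrt(43187)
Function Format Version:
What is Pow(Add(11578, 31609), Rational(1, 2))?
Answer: Pow(43187, Rational(1, 2)) ≈ 207.81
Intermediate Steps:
Pow(Add(11578, 31609), Rational(1, 2)) = Pow(43187, Rational(1, 2))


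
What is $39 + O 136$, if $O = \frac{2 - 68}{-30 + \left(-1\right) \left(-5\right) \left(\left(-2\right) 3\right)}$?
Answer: $\frac{943}{5} \approx 188.6$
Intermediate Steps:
$O = \frac{11}{10}$ ($O = - \frac{66}{-30 + 5 \left(-6\right)} = - \frac{66}{-30 - 30} = - \frac{66}{-60} = \left(-66\right) \left(- \frac{1}{60}\right) = \frac{11}{10} \approx 1.1$)
$39 + O 136 = 39 + \frac{11}{10} \cdot 136 = 39 + \frac{748}{5} = \frac{943}{5}$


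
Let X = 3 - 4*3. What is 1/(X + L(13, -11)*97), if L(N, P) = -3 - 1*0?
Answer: -1/300 ≈ -0.0033333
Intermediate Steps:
L(N, P) = -3 (L(N, P) = -3 + 0 = -3)
X = -9 (X = 3 - 12 = -9)
1/(X + L(13, -11)*97) = 1/(-9 - 3*97) = 1/(-9 - 291) = 1/(-300) = -1/300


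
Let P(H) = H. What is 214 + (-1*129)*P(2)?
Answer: -44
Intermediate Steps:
214 + (-1*129)*P(2) = 214 - 1*129*2 = 214 - 129*2 = 214 - 258 = -44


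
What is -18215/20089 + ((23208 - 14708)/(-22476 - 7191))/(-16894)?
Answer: -4564541690785/5034246126261 ≈ -0.90670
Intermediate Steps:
-18215/20089 + ((23208 - 14708)/(-22476 - 7191))/(-16894) = -18215*1/20089 + (8500/(-29667))*(-1/16894) = -18215/20089 + (8500*(-1/29667))*(-1/16894) = -18215/20089 - 8500/29667*(-1/16894) = -18215/20089 + 4250/250597149 = -4564541690785/5034246126261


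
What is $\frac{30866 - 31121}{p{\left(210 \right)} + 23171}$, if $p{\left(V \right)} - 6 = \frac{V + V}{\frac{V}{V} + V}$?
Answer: $- \frac{53805}{4890767} \approx -0.011001$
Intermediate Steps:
$p{\left(V \right)} = 6 + \frac{2 V}{1 + V}$ ($p{\left(V \right)} = 6 + \frac{V + V}{\frac{V}{V} + V} = 6 + \frac{2 V}{1 + V}$)
$\frac{30866 - 31121}{p{\left(210 \right)} + 23171} = \frac{30866 - 31121}{\frac{2 \left(3 + 4 \cdot 210\right)}{1 + 210} + 23171} = - \frac{255}{\frac{2 \left(3 + 840\right)}{211} + 23171} = - \frac{255}{2 \cdot \frac{1}{211} \cdot 843 + 23171} = - \frac{255}{\frac{1686}{211} + 23171} = - \frac{255}{\frac{4890767}{211}} = \left(-255\right) \frac{211}{4890767} = - \frac{53805}{4890767}$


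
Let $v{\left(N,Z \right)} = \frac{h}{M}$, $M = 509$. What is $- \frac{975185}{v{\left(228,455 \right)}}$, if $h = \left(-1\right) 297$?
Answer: $\frac{496369165}{297} \approx 1.6713 \cdot 10^{6}$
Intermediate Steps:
$h = -297$
$v{\left(N,Z \right)} = - \frac{297}{509}$
$- \frac{975185}{v{\left(228,455 \right)}} = - \frac{975185}{- \frac{297}{509}} = \left(-975185\right) \left(- \frac{509}{297}\right) = \frac{496369165}{297}$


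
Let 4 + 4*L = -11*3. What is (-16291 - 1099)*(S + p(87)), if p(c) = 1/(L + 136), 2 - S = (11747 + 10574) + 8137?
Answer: 268522259320/507 ≈ 5.2963e+8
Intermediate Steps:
L = -37/4 (L = -1 + (-11*3)/4 = -1 + (¼)*(-33) = -1 - 33/4 = -37/4 ≈ -9.2500)
S = -30456 (S = 2 - ((11747 + 10574) + 8137) = 2 - (22321 + 8137) = 2 - 1*30458 = 2 - 30458 = -30456)
p(c) = 4/507 (p(c) = 1/(-37/4 + 136) = 1/(507/4) = 4/507)
(-16291 - 1099)*(S + p(87)) = (-16291 - 1099)*(-30456 + 4/507) = -17390*(-15441188/507) = 268522259320/507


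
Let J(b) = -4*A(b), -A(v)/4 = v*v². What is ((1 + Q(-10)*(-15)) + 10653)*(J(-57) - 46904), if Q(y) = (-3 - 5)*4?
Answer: -33513250928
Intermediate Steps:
Q(y) = -32 (Q(y) = -8*4 = -32)
A(v) = -4*v³ (A(v) = -4*v*v² = -4*v³)
J(b) = 16*b³ (J(b) = -(-16)*b³ = 16*b³)
((1 + Q(-10)*(-15)) + 10653)*(J(-57) - 46904) = ((1 - 32*(-15)) + 10653)*(16*(-57)³ - 46904) = ((1 + 480) + 10653)*(16*(-185193) - 46904) = (481 + 10653)*(-2963088 - 46904) = 11134*(-3009992) = -33513250928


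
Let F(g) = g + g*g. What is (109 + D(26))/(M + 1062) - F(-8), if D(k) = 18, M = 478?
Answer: -86113/1540 ≈ -55.918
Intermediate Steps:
F(g) = g + g²
(109 + D(26))/(M + 1062) - F(-8) = (109 + 18)/(478 + 1062) - (-8)*(1 - 8) = 127/1540 - (-8)*(-7) = 127*(1/1540) - 1*56 = 127/1540 - 56 = -86113/1540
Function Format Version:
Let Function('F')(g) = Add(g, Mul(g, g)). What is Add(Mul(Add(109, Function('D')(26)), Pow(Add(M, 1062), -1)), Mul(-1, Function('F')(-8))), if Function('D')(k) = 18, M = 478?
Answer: Rational(-86113, 1540) ≈ -55.918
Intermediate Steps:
Function('F')(g) = Add(g, Pow(g, 2))
Add(Mul(Add(109, Function('D')(26)), Pow(Add(M, 1062), -1)), Mul(-1, Function('F')(-8))) = Add(Mul(Add(109, 18), Pow(Add(478, 1062), -1)), Mul(-1, Mul(-8, Add(1, -8)))) = Add(Mul(127, Pow(1540, -1)), Mul(-1, Mul(-8, -7))) = Add(Mul(127, Rational(1, 1540)), Mul(-1, 56)) = Add(Rational(127, 1540), -56) = Rational(-86113, 1540)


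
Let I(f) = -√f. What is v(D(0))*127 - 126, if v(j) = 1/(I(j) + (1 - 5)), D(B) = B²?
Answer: -631/4 ≈ -157.75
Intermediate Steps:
v(j) = 1/(-4 - √j) (v(j) = 1/(-√j + (1 - 5)) = 1/(-√j - 4) = 1/(-4 - √j))
v(D(0))*127 - 126 = -1/(4 + √(0²))*127 - 126 = -1/(4 + √0)*127 - 126 = -1/(4 + 0)*127 - 126 = -1/4*127 - 126 = -1*¼*127 - 126 = -¼*127 - 126 = -127/4 - 126 = -631/4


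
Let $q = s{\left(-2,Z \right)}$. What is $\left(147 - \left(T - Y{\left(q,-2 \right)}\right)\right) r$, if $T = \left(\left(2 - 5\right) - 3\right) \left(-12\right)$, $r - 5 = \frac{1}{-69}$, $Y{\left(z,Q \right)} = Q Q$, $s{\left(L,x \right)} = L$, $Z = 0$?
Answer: $\frac{27176}{69} \approx 393.85$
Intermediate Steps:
$q = -2$
$Y{\left(z,Q \right)} = Q^{2}$
$r = \frac{344}{69}$ ($r = 5 + \frac{1}{-69} = 5 - \frac{1}{69} = \frac{344}{69} \approx 4.9855$)
$T = 72$ ($T = \left(-3 - 3\right) \left(-12\right) = \left(-6\right) \left(-12\right) = 72$)
$\left(147 - \left(T - Y{\left(q,-2 \right)}\right)\right) r = \left(147 + \left(\left(-2\right)^{2} - 72\right)\right) \frac{344}{69} = \left(147 + \left(4 - 72\right)\right) \frac{344}{69} = \left(147 - 68\right) \frac{344}{69} = 79 \cdot \frac{344}{69} = \frac{27176}{69}$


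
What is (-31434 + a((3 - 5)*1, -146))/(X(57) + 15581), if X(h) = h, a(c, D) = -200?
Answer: -15817/7819 ≈ -2.0229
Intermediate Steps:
(-31434 + a((3 - 5)*1, -146))/(X(57) + 15581) = (-31434 - 200)/(57 + 15581) = -31634/15638 = -31634*1/15638 = -15817/7819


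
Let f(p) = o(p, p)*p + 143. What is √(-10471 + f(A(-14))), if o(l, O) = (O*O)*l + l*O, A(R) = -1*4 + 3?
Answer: 2*I*√2582 ≈ 101.63*I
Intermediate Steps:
A(R) = -1 (A(R) = -4 + 3 = -1)
o(l, O) = O*l + l*O² (o(l, O) = O²*l + O*l = l*O² + O*l = O*l + l*O²)
f(p) = 143 + p³*(1 + p) (f(p) = (p*p*(1 + p))*p + 143 = (p²*(1 + p))*p + 143 = p³*(1 + p) + 143 = 143 + p³*(1 + p))
√(-10471 + f(A(-14))) = √(-10471 + (143 + (-1)³*(1 - 1))) = √(-10471 + (143 - 1*0)) = √(-10471 + (143 + 0)) = √(-10471 + 143) = √(-10328) = 2*I*√2582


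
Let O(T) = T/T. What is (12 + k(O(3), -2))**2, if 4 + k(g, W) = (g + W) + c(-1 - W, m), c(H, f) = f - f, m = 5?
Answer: 49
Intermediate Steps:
c(H, f) = 0
O(T) = 1
k(g, W) = -4 + W + g (k(g, W) = -4 + ((g + W) + 0) = -4 + ((W + g) + 0) = -4 + (W + g) = -4 + W + g)
(12 + k(O(3), -2))**2 = (12 + (-4 - 2 + 1))**2 = (12 - 5)**2 = 7**2 = 49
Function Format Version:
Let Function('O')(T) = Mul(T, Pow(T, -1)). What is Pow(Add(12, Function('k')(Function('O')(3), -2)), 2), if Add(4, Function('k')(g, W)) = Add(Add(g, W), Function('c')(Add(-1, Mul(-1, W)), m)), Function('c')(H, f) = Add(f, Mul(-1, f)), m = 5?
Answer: 49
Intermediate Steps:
Function('c')(H, f) = 0
Function('O')(T) = 1
Function('k')(g, W) = Add(-4, W, g) (Function('k')(g, W) = Add(-4, Add(Add(g, W), 0)) = Add(-4, Add(Add(W, g), 0)) = Add(-4, Add(W, g)) = Add(-4, W, g))
Pow(Add(12, Function('k')(Function('O')(3), -2)), 2) = Pow(Add(12, Add(-4, -2, 1)), 2) = Pow(Add(12, -5), 2) = Pow(7, 2) = 49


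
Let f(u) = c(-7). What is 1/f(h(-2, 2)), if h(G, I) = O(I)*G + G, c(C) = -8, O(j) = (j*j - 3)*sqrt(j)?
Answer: -1/8 ≈ -0.12500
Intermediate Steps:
O(j) = sqrt(j)*(-3 + j**2) (O(j) = (j**2 - 3)*sqrt(j) = (-3 + j**2)*sqrt(j) = sqrt(j)*(-3 + j**2))
h(G, I) = G + G*sqrt(I)*(-3 + I**2) (h(G, I) = (sqrt(I)*(-3 + I**2))*G + G = G*sqrt(I)*(-3 + I**2) + G = G + G*sqrt(I)*(-3 + I**2))
f(u) = -8
1/f(h(-2, 2)) = 1/(-8) = -1/8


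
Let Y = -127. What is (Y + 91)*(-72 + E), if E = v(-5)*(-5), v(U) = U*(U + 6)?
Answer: 1692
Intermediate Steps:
v(U) = U*(6 + U)
E = 25 (E = -5*(6 - 5)*(-5) = -5*1*(-5) = -5*(-5) = 25)
(Y + 91)*(-72 + E) = (-127 + 91)*(-72 + 25) = -36*(-47) = 1692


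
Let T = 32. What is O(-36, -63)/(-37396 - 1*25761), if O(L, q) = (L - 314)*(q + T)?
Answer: -10850/63157 ≈ -0.17179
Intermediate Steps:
O(L, q) = (-314 + L)*(32 + q) (O(L, q) = (L - 314)*(q + 32) = (-314 + L)*(32 + q))
O(-36, -63)/(-37396 - 1*25761) = (-10048 - 314*(-63) + 32*(-36) - 36*(-63))/(-37396 - 1*25761) = (-10048 + 19782 - 1152 + 2268)/(-37396 - 25761) = 10850/(-63157) = 10850*(-1/63157) = -10850/63157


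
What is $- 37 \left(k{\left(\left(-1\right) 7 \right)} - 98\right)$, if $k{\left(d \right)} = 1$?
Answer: $3589$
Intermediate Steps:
$- 37 \left(k{\left(\left(-1\right) 7 \right)} - 98\right) = - 37 \left(1 - 98\right) = \left(-37\right) \left(-97\right) = 3589$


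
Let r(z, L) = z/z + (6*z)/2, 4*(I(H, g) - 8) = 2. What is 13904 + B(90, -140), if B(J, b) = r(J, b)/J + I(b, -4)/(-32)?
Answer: 40051427/2880 ≈ 13907.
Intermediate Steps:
I(H, g) = 17/2 (I(H, g) = 8 + (1/4)*2 = 8 + 1/2 = 17/2)
r(z, L) = 1 + 3*z (r(z, L) = 1 + (6*z)*(1/2) = 1 + 3*z)
B(J, b) = -17/64 + (1 + 3*J)/J (B(J, b) = (1 + 3*J)/J + (17/2)/(-32) = (1 + 3*J)/J + (17/2)*(-1/32) = (1 + 3*J)/J - 17/64 = -17/64 + (1 + 3*J)/J)
13904 + B(90, -140) = 13904 + (175/64 + 1/90) = 13904 + 7907/2880 = 40051427/2880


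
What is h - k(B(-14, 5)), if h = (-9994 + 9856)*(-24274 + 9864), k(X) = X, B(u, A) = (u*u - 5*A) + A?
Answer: 1988404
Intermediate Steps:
B(u, A) = u² - 4*A (B(u, A) = (u² - 5*A) + A = u² - 4*A)
h = 1988580 (h = -138*(-14410) = 1988580)
h - k(B(-14, 5)) = 1988580 - ((-14)² - 4*5) = 1988580 - (196 - 20) = 1988580 - 1*176 = 1988580 - 176 = 1988404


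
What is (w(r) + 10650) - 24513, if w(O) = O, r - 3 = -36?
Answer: -13896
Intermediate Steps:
r = -33 (r = 3 - 36 = -33)
(w(r) + 10650) - 24513 = (-33 + 10650) - 24513 = 10617 - 24513 = -13896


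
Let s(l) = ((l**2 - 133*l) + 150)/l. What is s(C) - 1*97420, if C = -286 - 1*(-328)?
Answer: -682552/7 ≈ -97507.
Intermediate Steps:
C = 42 (C = -286 + 328 = 42)
s(l) = (150 + l**2 - 133*l)/l
s(C) - 1*97420 = (-133 + 42 + 150/42) - 1*97420 = (-133 + 42 + 150*(1/42)) - 97420 = (-133 + 42 + 25/7) - 97420 = -612/7 - 97420 = -682552/7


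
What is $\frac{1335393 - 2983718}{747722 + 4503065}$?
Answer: $- \frac{1648325}{5250787} \approx -0.31392$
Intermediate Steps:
$\frac{1335393 - 2983718}{747722 + 4503065} = - \frac{1648325}{5250787}$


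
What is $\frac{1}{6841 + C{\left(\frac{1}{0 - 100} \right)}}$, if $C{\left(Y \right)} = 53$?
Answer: $\frac{1}{6894} \approx 0.00014505$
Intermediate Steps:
$\frac{1}{6841 + C{\left(\frac{1}{0 - 100} \right)}} = \frac{1}{6841 + 53} = \frac{1}{6894}$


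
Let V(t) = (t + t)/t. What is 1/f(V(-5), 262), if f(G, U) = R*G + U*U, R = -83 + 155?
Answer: 1/68788 ≈ 1.4537e-5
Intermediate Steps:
R = 72
V(t) = 2 (V(t) = (2*t)/t = 2)
f(G, U) = U**2 + 72*G (f(G, U) = 72*G + U*U = 72*G + U**2 = U**2 + 72*G)
1/f(V(-5), 262) = 1/(262**2 + 72*2) = 1/(68644 + 144) = 1/68788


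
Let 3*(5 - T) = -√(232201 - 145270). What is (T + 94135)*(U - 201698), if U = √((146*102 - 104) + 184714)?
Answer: -(94140 + √9659)*(201698 - √199502) ≈ -1.8966e+10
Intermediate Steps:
U = √199502 (U = √((14892 - 104) + 184714) = √(14788 + 184714) = √199502 ≈ 446.66)
T = 5 + √9659 (T = 5 - (-1)*√(232201 - 145270)/3 = 5 - (-1)*√86931/3 = 5 - (-1)*3*√9659/3 = 5 - (-1)*√9659 = 5 + √9659 ≈ 103.28)
(T + 94135)*(U - 201698) = ((5 + √9659) + 94135)*(√199502 - 201698) = (94140 + √9659)*(-201698 + √199502) = (-201698 + √199502)*(94140 + √9659)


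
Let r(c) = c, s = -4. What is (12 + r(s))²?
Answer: 64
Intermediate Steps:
(12 + r(s))² = (12 - 4)² = 8² = 64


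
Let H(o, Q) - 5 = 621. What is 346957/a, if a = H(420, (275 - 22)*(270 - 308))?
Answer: 346957/626 ≈ 554.24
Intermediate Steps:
H(o, Q) = 626 (H(o, Q) = 5 + 621 = 626)
a = 626
346957/a = 346957/626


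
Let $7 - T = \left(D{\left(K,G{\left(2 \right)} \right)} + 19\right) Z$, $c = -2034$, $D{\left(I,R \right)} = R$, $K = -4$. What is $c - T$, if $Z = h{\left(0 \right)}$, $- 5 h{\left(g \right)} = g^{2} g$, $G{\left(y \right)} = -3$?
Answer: $-2041$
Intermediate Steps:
$h{\left(g \right)} = - \frac{g^{3}}{5}$ ($h{\left(g \right)} = - \frac{g^{2} g}{5} = - \frac{g^{3}}{5}$)
$Z = 0$ ($Z = - \frac{0^{3}}{5} = \left(- \frac{1}{5}\right) 0 = 0$)
$T = 7$ ($T = 7 - \left(-3 + 19\right) 0 = 7 - 16 \cdot 0 = 7 - 0 = 7 + 0 = 7$)
$c - T = -2034 - 7 = -2041$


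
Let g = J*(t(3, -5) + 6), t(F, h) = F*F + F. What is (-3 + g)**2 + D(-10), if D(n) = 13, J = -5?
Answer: 8662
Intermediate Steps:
t(F, h) = F + F**2 (t(F, h) = F**2 + F = F + F**2)
g = -90 (g = -5*(3*(1 + 3) + 6) = -5*(3*4 + 6) = -5*(12 + 6) = -5*18 = -90)
(-3 + g)**2 + D(-10) = (-3 - 90)**2 + 13 = (-93)**2 + 13 = 8649 + 13 = 8662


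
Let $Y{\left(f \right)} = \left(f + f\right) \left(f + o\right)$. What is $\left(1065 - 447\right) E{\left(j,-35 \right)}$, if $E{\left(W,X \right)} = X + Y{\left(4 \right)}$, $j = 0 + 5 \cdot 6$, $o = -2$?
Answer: $-11742$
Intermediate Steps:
$Y{\left(f \right)} = 2 f \left(-2 + f\right)$ ($Y{\left(f \right)} = \left(f + f\right) \left(f - 2\right) = 2 f \left(-2 + f\right)$)
$j = 30$ ($j = 0 + 30 = 30$)
$E{\left(W,X \right)} = 16 + X$ ($E{\left(W,X \right)} = X + 2 \cdot 4 \left(-2 + 4\right) = X + 2 \cdot 4 \cdot 2 = X + 16 = 16 + X$)
$\left(1065 - 447\right) E{\left(j,-35 \right)} = \left(1065 - 447\right) \left(16 - 35\right) = 618 \left(-19\right) = -11742$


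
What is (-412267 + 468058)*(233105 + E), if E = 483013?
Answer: 39952939338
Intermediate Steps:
(-412267 + 468058)*(233105 + E) = (-412267 + 468058)*(233105 + 483013) = 55791*716118 = 39952939338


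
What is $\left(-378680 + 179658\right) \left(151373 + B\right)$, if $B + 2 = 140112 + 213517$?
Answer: $-100506110000$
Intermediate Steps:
$B = 353627$ ($B = -2 + \left(140112 + 213517\right) = -2 + 353629 = 353627$)
$\left(-378680 + 179658\right) \left(151373 + B\right) = \left(-378680 + 179658\right) \left(151373 + 353627\right) = \left(-199022\right) 505000 = -100506110000$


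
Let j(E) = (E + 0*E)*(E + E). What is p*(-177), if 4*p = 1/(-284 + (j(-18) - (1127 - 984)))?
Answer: -177/884 ≈ -0.20023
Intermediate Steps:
j(E) = 2*E² (j(E) = (E + 0)*(2*E) = E*(2*E) = 2*E²)
p = 1/884 (p = 1/(4*(-284 + (2*(-18)² - (1127 - 984)))) = 1/(4*(-284 + (2*324 - 1*143))) = 1/(4*(-284 + (648 - 143))) = 1/(4*(-284 + 505)) = (¼)/221 = (¼)*(1/221) = 1/884 ≈ 0.0011312)
p*(-177) = (1/884)*(-177) = -177/884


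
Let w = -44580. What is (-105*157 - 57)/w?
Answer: 2757/7430 ≈ 0.37106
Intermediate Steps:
(-105*157 - 57)/w = (-105*157 - 57)/(-44580) = (-16485 - 57)*(-1/44580) = -16542*(-1/44580) = 2757/7430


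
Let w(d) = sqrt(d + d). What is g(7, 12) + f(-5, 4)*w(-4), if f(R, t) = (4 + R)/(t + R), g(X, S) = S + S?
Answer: 24 + 2*I*sqrt(2) ≈ 24.0 + 2.8284*I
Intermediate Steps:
g(X, S) = 2*S
f(R, t) = (4 + R)/(R + t)
w(d) = sqrt(2)*sqrt(d) (w(d) = sqrt(2*d) = sqrt(2)*sqrt(d))
g(7, 12) + f(-5, 4)*w(-4) = 2*12 + ((4 - 5)/(-5 + 4))*(sqrt(2)*sqrt(-4)) = 24 + (-1/(-1))*(sqrt(2)*(2*I)) = 24 + (-1*(-1))*(2*I*sqrt(2)) = 24 + 1*(2*I*sqrt(2)) = 24 + 2*I*sqrt(2)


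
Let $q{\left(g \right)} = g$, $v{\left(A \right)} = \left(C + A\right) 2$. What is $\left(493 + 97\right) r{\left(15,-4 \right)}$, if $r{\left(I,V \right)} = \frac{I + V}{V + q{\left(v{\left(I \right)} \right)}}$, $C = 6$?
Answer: $\frac{3245}{19} \approx 170.79$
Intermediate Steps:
$v{\left(A \right)} = 12 + 2 A$ ($v{\left(A \right)} = \left(6 + A\right) 2 = 12 + 2 A$)
$r{\left(I,V \right)} = \frac{I + V}{12 + V + 2 I}$ ($r{\left(I,V \right)} = \frac{I + V}{V + \left(12 + 2 I\right)} = \frac{I + V}{12 + V + 2 I}$)
$\left(493 + 97\right) r{\left(15,-4 \right)} = \left(493 + 97\right) \frac{15 - 4}{12 - 4 + 2 \cdot 15} = 590 \frac{1}{12 - 4 + 30} \cdot 11 = 590 \cdot \frac{1}{38} \cdot 11 = 590 \cdot \frac{11}{38} = \frac{3245}{19}$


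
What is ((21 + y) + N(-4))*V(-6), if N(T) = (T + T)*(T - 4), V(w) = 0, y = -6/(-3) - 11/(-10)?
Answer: 0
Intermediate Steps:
y = 31/10 (y = -6*(-⅓) - 11*(-⅒) = 2 + 11/10 = 31/10 ≈ 3.1000)
N(T) = 2*T*(-4 + T) (N(T) = (2*T)*(-4 + T) = 2*T*(-4 + T))
((21 + y) + N(-4))*V(-6) = ((21 + 31/10) + 2*(-4)*(-4 - 4))*0 = (241/10 + 2*(-4)*(-8))*0 = (241/10 + 64)*0 = (881/10)*0 = 0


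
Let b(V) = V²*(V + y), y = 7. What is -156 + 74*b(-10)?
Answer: -22356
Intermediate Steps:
b(V) = V²*(7 + V) (b(V) = V²*(V + 7) = V²*(7 + V))
-156 + 74*b(-10) = -156 + 74*((-10)²*(7 - 10)) = -156 + 74*(100*(-3)) = -156 + 74*(-300) = -156 - 22200 = -22356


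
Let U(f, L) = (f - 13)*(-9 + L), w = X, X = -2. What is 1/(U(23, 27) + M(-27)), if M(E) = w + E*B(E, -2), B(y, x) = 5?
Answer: 1/43 ≈ 0.023256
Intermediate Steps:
w = -2
U(f, L) = (-13 + f)*(-9 + L)
M(E) = -2 + 5*E (M(E) = -2 + E*5 = -2 + 5*E)
1/(U(23, 27) + M(-27)) = 1/((117 - 13*27 - 9*23 + 27*23) + (-2 + 5*(-27))) = 1/((117 - 351 - 207 + 621) + (-2 - 135)) = 1/(180 - 137) = 1/43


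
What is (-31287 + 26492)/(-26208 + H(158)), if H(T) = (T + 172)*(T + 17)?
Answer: -685/4506 ≈ -0.15202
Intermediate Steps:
H(T) = (17 + T)*(172 + T) (H(T) = (172 + T)*(17 + T) = (17 + T)*(172 + T))
(-31287 + 26492)/(-26208 + H(158)) = (-31287 + 26492)/(-26208 + (2924 + 158² + 189*158)) = -4795/(-26208 + (2924 + 24964 + 29862)) = -4795/(-26208 + 57750) = -4795/31542 = -4795*1/31542 = -685/4506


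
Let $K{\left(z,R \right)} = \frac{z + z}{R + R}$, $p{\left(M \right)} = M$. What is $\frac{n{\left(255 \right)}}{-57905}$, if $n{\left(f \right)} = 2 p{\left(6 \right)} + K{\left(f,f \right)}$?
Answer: $- \frac{13}{57905} \approx -0.00022451$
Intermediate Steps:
$K{\left(z,R \right)} = \frac{z}{R}$ ($K{\left(z,R \right)} = \frac{2 z}{2 R} = 2 z \frac{1}{2 R} = \frac{z}{R}$)
$n{\left(f \right)} = 13$ ($n{\left(f \right)} = 2 \cdot 6 + \frac{f}{f} = 12 + 1 = 13$)
$\frac{n{\left(255 \right)}}{-57905} = \frac{13}{-57905} = 13 \left(- \frac{1}{57905}\right) = - \frac{13}{57905}$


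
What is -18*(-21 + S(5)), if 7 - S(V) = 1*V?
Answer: 342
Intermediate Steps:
S(V) = 7 - V
-18*(-21 + S(5)) = -18*(-21 + (7 - 1*5)) = -18*(-21 + (7 - 5)) = -18*(-21 + 2) = -18*(-19) = 342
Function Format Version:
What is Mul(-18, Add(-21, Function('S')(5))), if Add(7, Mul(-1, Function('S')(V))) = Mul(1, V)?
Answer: 342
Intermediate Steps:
Function('S')(V) = Add(7, Mul(-1, V)) (Function('S')(V) = Add(7, Mul(-1, Mul(1, V))) = Add(7, Mul(-1, V)))
Mul(-18, Add(-21, Function('S')(5))) = Mul(-18, Add(-21, Add(7, Mul(-1, 5)))) = Mul(-18, Add(-21, Add(7, -5))) = Mul(-18, Add(-21, 2)) = Mul(-18, -19) = 342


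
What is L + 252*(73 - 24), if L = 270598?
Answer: 282946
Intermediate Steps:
L + 252*(73 - 24) = 270598 + 252*(73 - 24) = 270598 + 252*49 = 270598 + 12348 = 282946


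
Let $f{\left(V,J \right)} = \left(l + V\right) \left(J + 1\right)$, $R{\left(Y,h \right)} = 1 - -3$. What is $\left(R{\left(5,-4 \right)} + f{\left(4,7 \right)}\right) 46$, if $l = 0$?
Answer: $1656$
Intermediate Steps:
$R{\left(Y,h \right)} = 4$ ($R{\left(Y,h \right)} = 1 + 3 = 4$)
$f{\left(V,J \right)} = V \left(1 + J\right)$ ($f{\left(V,J \right)} = \left(0 + V\right) \left(J + 1\right) = V \left(1 + J\right)$)
$\left(R{\left(5,-4 \right)} + f{\left(4,7 \right)}\right) 46 = \left(4 + 4 \left(1 + 7\right)\right) 46 = \left(4 + 4 \cdot 8\right) 46 = \left(4 + 32\right) 46 = 36 \cdot 46 = 1656$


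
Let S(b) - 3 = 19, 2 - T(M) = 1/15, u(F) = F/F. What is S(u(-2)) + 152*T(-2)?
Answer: 4738/15 ≈ 315.87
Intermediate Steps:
u(F) = 1
T(M) = 29/15 (T(M) = 2 - 1/15 = 29/15)
S(b) = 22 (S(b) = 3 + 19 = 22)
S(u(-2)) + 152*T(-2) = 22 + 152*(29/15) = 22 + 4408/15 = 4738/15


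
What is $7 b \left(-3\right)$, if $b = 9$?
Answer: $-189$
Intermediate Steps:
$7 b \left(-3\right) = 7 \cdot 9 \left(-3\right) = 63 \left(-3\right) = -189$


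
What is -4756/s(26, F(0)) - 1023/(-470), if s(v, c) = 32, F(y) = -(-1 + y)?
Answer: -275323/1880 ≈ -146.45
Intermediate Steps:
F(y) = 1 - y
-4756/s(26, F(0)) - 1023/(-470) = -4756/32 - 1023/(-470) = -4756*1/32 - 1023*(-1/470) = -1189/8 + 1023/470 = -275323/1880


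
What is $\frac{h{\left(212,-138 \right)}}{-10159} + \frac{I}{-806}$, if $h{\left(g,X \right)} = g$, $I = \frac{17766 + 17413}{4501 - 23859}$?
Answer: $- \frac{2950356715}{158506285132} \approx -0.018613$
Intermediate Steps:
$I = - \frac{35179}{19358}$ ($I = \frac{35179}{-19358} = 35179 \left(- \frac{1}{19358}\right) = - \frac{35179}{19358} \approx -1.8173$)
$\frac{h{\left(212,-138 \right)}}{-10159} + \frac{I}{-806} = \frac{212}{-10159} - \frac{35179}{19358 \left(-806\right)} = 212 \left(- \frac{1}{10159}\right) - - \frac{35179}{15602548} = - \frac{212}{10159} + \frac{35179}{15602548} = - \frac{2950356715}{158506285132}$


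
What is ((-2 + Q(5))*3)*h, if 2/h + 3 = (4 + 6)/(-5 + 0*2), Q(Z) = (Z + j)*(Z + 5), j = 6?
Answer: -648/5 ≈ -129.60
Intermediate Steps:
Q(Z) = (5 + Z)*(6 + Z) (Q(Z) = (Z + 6)*(Z + 5) = (6 + Z)*(5 + Z) = (5 + Z)*(6 + Z))
h = -2/5 (h = 2/(-3 + (4 + 6)/(-5 + 0*2)) = 2/(-3 + 10/(-5 + 0)) = 2/(-3 + 10/(-5)) = 2/(-3 + 10*(-1/5)) = 2/(-3 - 2) = 2/(-5) = 2*(-1/5) = -2/5 ≈ -0.40000)
((-2 + Q(5))*3)*h = ((-2 + (30 + 5**2 + 11*5))*3)*(-2/5) = ((-2 + (30 + 25 + 55))*3)*(-2/5) = ((-2 + 110)*3)*(-2/5) = (108*3)*(-2/5) = 324*(-2/5) = -648/5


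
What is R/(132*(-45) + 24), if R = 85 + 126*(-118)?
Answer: 14783/5916 ≈ 2.4988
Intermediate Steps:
R = -14783 (R = 85 - 14868 = -14783)
R/(132*(-45) + 24) = -14783/(132*(-45) + 24) = -14783/(-5940 + 24) = -14783/(-5916) = -14783*(-1/5916) = 14783/5916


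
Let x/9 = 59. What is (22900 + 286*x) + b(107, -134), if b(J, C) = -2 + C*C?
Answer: 192720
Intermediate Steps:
x = 531 (x = 9*59 = 531)
b(J, C) = -2 + C**2
(22900 + 286*x) + b(107, -134) = (22900 + 286*531) + (-2 + (-134)**2) = (22900 + 151866) + (-2 + 17956) = 174766 + 17954 = 192720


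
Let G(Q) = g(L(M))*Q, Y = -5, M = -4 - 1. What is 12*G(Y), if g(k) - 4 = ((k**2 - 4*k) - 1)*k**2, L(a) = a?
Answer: -66240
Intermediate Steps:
M = -5
g(k) = 4 + k**2*(-1 + k**2 - 4*k) (g(k) = 4 + ((k**2 - 4*k) - 1)*k**2 = 4 + (-1 + k**2 - 4*k)*k**2 = 4 + k**2*(-1 + k**2 - 4*k))
G(Q) = 1104*Q (G(Q) = (4 + (-5)**4 - 1*(-5)**2 - 4*(-5)**3)*Q = (4 + 625 - 1*25 - 4*(-125))*Q = (4 + 625 - 25 + 500)*Q = 1104*Q)
12*G(Y) = 12*(1104*(-5)) = 12*(-5520) = -66240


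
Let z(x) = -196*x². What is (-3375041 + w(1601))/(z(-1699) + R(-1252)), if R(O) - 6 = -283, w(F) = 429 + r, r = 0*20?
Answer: 3374612/565774073 ≈ 0.0059646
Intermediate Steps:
r = 0
w(F) = 429 (w(F) = 429 + 0 = 429)
R(O) = -277 (R(O) = 6 - 283 = -277)
(-3375041 + w(1601))/(z(-1699) + R(-1252)) = (-3375041 + 429)/(-196*(-1699)² - 277) = -3374612/(-196*2886601 - 277) = -3374612/(-565773796 - 277) = -3374612/(-565774073) = -3374612*(-1/565774073) = 3374612/565774073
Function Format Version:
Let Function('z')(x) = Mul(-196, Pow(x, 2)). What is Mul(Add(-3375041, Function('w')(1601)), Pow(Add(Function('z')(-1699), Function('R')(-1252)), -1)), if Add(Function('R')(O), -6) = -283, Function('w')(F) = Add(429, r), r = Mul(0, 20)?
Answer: Rational(3374612, 565774073) ≈ 0.0059646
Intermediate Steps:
r = 0
Function('w')(F) = 429 (Function('w')(F) = Add(429, 0) = 429)
Function('R')(O) = -277 (Function('R')(O) = Add(6, -283) = -277)
Mul(Add(-3375041, Function('w')(1601)), Pow(Add(Function('z')(-1699), Function('R')(-1252)), -1)) = Mul(Add(-3375041, 429), Pow(Add(Mul(-196, Pow(-1699, 2)), -277), -1)) = Mul(-3374612, Pow(Add(Mul(-196, 2886601), -277), -1)) = Mul(-3374612, Pow(Add(-565773796, -277), -1)) = Mul(-3374612, Pow(-565774073, -1)) = Mul(-3374612, Rational(-1, 565774073)) = Rational(3374612, 565774073)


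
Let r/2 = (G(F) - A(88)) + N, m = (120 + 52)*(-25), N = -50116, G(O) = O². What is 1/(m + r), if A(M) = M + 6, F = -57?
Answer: -1/98222 ≈ -1.0181e-5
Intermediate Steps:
A(M) = 6 + M
m = -4300 (m = 172*(-25) = -4300)
r = -93922 (r = 2*(((-57)² - (6 + 88)) - 50116) = 2*((3249 - 1*94) - 50116) = 2*((3249 - 94) - 50116) = 2*(3155 - 50116) = 2*(-46961) = -93922)
1/(m + r) = 1/(-4300 - 93922) = 1/(-98222) = -1/98222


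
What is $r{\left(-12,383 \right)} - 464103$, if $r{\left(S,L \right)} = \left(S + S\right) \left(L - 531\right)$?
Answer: $-460551$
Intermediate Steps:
$r{\left(S,L \right)} = 2 S \left(-531 + L\right)$
$r{\left(-12,383 \right)} - 464103 = 2 \left(-12\right) \left(-531 + 383\right) - 464103 = 2 \left(-12\right) \left(-148\right) - 464103 = 3552 - 464103 = -460551$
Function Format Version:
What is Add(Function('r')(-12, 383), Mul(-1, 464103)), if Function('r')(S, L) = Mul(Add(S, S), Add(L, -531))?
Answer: -460551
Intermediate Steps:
Function('r')(S, L) = Mul(2, S, Add(-531, L)) (Function('r')(S, L) = Mul(Mul(2, S), Add(-531, L)) = Mul(2, S, Add(-531, L)))
Add(Function('r')(-12, 383), Mul(-1, 464103)) = Add(Mul(2, -12, Add(-531, 383)), Mul(-1, 464103)) = Add(Mul(2, -12, -148), -464103) = Add(3552, -464103) = -460551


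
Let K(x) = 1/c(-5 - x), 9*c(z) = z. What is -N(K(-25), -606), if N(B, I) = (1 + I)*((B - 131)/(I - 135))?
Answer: 315931/2964 ≈ 106.59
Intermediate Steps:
c(z) = z/9
K(x) = 1/(-5/9 - x/9) (K(x) = 1/((-5 - x)/9) = 1/(-5/9 - x/9))
N(B, I) = (1 + I)*(-131 + B)/(-135 + I) (N(B, I) = (1 + I)*((-131 + B)/(-135 + I)) = (1 + I)*(-131 + B)/(-135 + I))
-N(K(-25), -606) = -(-131 - 9/(5 - 25) - 131*(-606) - 9/(5 - 25)*(-606))/(-135 - 606) = -(-131 - 9/(-20) + 79386 - 9/(-20)*(-606))/(-741) = -(-1)*(-131 - 9*(-1/20) + 79386 - 9*(-1/20)*(-606))/741 = -(-1)*(-131 + 9/20 + 79386 + (9/20)*(-606))/741 = -(-1)*(-131 + 9/20 + 79386 - 2727/10)/741 = -(-1)*315931/(741*4) = -1*(-315931/2964) = 315931/2964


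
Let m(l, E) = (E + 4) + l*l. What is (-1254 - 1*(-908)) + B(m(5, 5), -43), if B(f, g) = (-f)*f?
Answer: -1502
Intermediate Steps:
m(l, E) = 4 + E + l² (m(l, E) = (4 + E) + l² = 4 + E + l²)
B(f, g) = -f²
(-1254 - 1*(-908)) + B(m(5, 5), -43) = (-1254 - 1*(-908)) - (4 + 5 + 5²)² = (-1254 + 908) - (4 + 5 + 25)² = -346 - 1*34² = -346 - 1*1156 = -346 - 1156 = -1502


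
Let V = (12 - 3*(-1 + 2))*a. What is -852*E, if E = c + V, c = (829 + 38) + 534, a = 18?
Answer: -1331676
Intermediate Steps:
c = 1401 (c = 867 + 534 = 1401)
V = 162 (V = (12 - 3*(-1 + 2))*18 = (12 - 3*1)*18 = (12 - 3)*18 = 9*18 = 162)
E = 1563 (E = 1401 + 162 = 1563)
-852*E = -852*1563 = -1331676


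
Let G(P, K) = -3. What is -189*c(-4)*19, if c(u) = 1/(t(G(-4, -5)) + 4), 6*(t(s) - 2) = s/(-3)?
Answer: -21546/37 ≈ -582.32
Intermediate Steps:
t(s) = 2 - s/18 (t(s) = 2 + (s/(-3))/6 = 2 + (s*(-⅓))/6 = 2 + (-s/3)/6 = 2 - s/18)
c(u) = 6/37 (c(u) = 1/((2 - 1/18*(-3)) + 4) = 1/((2 + ⅙) + 4) = 1/(13/6 + 4) = 1/(37/6) = 6/37)
-189*c(-4)*19 = -189*6/37*19 = -1134/37*19 = -21546/37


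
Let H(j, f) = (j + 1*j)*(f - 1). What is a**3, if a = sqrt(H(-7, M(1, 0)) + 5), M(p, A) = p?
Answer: 5*sqrt(5) ≈ 11.180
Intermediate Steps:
H(j, f) = 2*j*(-1 + f) (H(j, f) = (j + j)*(-1 + f) = (2*j)*(-1 + f) = 2*j*(-1 + f))
a = sqrt(5) (a = sqrt(2*(-7)*(-1 + 1) + 5) = sqrt(2*(-7)*0 + 5) = sqrt(0 + 5) = sqrt(5) ≈ 2.2361)
a**3 = (sqrt(5))**3 = 5*sqrt(5)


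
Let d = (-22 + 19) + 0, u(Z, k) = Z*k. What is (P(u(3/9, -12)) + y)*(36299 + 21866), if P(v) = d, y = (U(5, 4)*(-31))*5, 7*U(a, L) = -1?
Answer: 7794110/7 ≈ 1.1134e+6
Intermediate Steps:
U(a, L) = -1/7 (U(a, L) = (1/7)*(-1) = -1/7)
y = 155/7 (y = -1/7*(-31)*5 = (31/7)*5 = 155/7 ≈ 22.143)
d = -3 (d = -3 + 0 = -3)
P(v) = -3
(P(u(3/9, -12)) + y)*(36299 + 21866) = (-3 + 155/7)*(36299 + 21866) = (134/7)*58165 = 7794110/7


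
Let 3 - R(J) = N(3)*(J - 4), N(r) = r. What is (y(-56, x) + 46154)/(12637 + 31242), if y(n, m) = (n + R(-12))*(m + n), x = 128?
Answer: 45794/43879 ≈ 1.0436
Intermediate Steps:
R(J) = 15 - 3*J (R(J) = 3 - 3*(J - 4) = 3 - 3*(-4 + J) = 3 - (-12 + 3*J) = 3 + (12 - 3*J) = 15 - 3*J)
y(n, m) = (51 + n)*(m + n) (y(n, m) = (n + (15 - 3*(-12)))*(m + n) = (n + (15 + 36))*(m + n) = (n + 51)*(m + n) = (51 + n)*(m + n))
(y(-56, x) + 46154)/(12637 + 31242) = (((-56)**2 + 51*128 + 51*(-56) + 128*(-56)) + 46154)/(12637 + 31242) = ((3136 + 6528 - 2856 - 7168) + 46154)/43879 = (-360 + 46154)*(1/43879) = 45794*(1/43879) = 45794/43879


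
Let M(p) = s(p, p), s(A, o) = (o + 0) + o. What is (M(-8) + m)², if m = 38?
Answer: 484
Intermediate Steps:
s(A, o) = 2*o (s(A, o) = o + o = 2*o)
M(p) = 2*p
(M(-8) + m)² = (2*(-8) + 38)² = (-16 + 38)² = 22² = 484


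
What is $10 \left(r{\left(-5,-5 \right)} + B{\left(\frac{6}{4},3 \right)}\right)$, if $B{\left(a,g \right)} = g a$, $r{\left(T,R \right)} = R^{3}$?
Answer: $-1205$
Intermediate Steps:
$B{\left(a,g \right)} = a g$
$10 \left(r{\left(-5,-5 \right)} + B{\left(\frac{6}{4},3 \right)}\right) = 10 \left(\left(-5\right)^{3} + \frac{6}{4} \cdot 3\right) = 10 \left(-125 + 6 \cdot \frac{1}{4} \cdot 3\right) = 10 \left(-125 + \frac{3}{2} \cdot 3\right) = 10 \left(-125 + \frac{9}{2}\right) = 10 \left(- \frac{241}{2}\right) = -1205$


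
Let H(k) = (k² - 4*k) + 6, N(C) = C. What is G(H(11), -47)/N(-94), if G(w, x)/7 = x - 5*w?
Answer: 1617/47 ≈ 34.404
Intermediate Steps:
H(k) = 6 + k² - 4*k
G(w, x) = -35*w + 7*x (G(w, x) = 7*(x - 5*w) = -35*w + 7*x)
G(H(11), -47)/N(-94) = (-35*(6 + 11² - 4*11) + 7*(-47))/(-94) = (-35*(6 + 121 - 44) - 329)*(-1/94) = (-35*83 - 329)*(-1/94) = (-2905 - 329)*(-1/94) = -3234*(-1/94) = 1617/47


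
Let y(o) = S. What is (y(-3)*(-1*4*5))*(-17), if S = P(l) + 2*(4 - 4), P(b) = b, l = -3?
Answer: -1020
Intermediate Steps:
S = -3 (S = -3 + 2*(4 - 4) = -3 + 2*0 = -3 + 0 = -3)
y(o) = -3
(y(-3)*(-1*4*5))*(-17) = -3*(-1*4)*5*(-17) = -(-12)*5*(-17) = -3*(-20)*(-17) = 60*(-17) = -1020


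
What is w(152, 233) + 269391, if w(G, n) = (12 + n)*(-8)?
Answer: 267431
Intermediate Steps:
w(G, n) = -96 - 8*n
w(152, 233) + 269391 = (-96 - 8*233) + 269391 = (-96 - 1864) + 269391 = -1960 + 269391 = 267431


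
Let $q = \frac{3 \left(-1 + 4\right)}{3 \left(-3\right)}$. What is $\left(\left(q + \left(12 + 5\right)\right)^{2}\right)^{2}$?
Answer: $65536$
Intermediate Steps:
$q = -1$ ($q = \frac{3 \cdot 3}{-9} = 9 \left(- \frac{1}{9}\right) = -1$)
$\left(\left(q + \left(12 + 5\right)\right)^{2}\right)^{2} = \left(\left(-1 + \left(12 + 5\right)\right)^{2}\right)^{2} = \left(\left(-1 + 17\right)^{2}\right)^{2} = \left(16^{2}\right)^{2} = 256^{2} = 65536$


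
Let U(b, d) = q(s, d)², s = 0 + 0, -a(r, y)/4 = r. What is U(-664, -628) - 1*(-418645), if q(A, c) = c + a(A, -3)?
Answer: 813029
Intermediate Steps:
a(r, y) = -4*r
s = 0
q(A, c) = c - 4*A
U(b, d) = d² (U(b, d) = (d - 4*0)² = (d + 0)² = d²)
U(-664, -628) - 1*(-418645) = (-628)² - 1*(-418645) = 394384 + 418645 = 813029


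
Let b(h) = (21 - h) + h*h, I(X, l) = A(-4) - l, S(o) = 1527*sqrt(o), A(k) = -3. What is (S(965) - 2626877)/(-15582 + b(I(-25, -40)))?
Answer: 2626877/14229 - 509*sqrt(965)/4743 ≈ 181.28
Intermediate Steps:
I(X, l) = -3 - l
b(h) = 21 + h**2 - h (b(h) = (21 - h) + h**2 = 21 + h**2 - h)
(S(965) - 2626877)/(-15582 + b(I(-25, -40))) = (1527*sqrt(965) - 2626877)/(-15582 + (21 + (-3 - 1*(-40))**2 - (-3 - 1*(-40)))) = (-2626877 + 1527*sqrt(965))/(-15582 + (21 + (-3 + 40)**2 - (-3 + 40))) = (-2626877 + 1527*sqrt(965))/(-15582 + (21 + 37**2 - 1*37)) = (-2626877 + 1527*sqrt(965))/(-15582 + (21 + 1369 - 37)) = (-2626877 + 1527*sqrt(965))/(-15582 + 1353) = (-2626877 + 1527*sqrt(965))/(-14229) = (-2626877 + 1527*sqrt(965))*(-1/14229) = 2626877/14229 - 509*sqrt(965)/4743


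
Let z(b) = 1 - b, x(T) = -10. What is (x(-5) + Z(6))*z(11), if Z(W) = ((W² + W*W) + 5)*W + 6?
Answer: -4580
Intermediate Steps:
Z(W) = 6 + W*(5 + 2*W²) (Z(W) = ((W² + W²) + 5)*W + 6 = (2*W² + 5)*W + 6 = (5 + 2*W²)*W + 6 = W*(5 + 2*W²) + 6 = 6 + W*(5 + 2*W²))
(x(-5) + Z(6))*z(11) = (-10 + (6 + 2*6³ + 5*6))*(1 - 1*11) = (-10 + (6 + 2*216 + 30))*(1 - 11) = (-10 + (6 + 432 + 30))*(-10) = (-10 + 468)*(-10) = 458*(-10) = -4580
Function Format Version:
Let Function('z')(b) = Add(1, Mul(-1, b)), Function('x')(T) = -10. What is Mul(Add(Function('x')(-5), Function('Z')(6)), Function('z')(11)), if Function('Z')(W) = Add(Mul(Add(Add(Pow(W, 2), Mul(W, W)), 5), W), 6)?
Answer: -4580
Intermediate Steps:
Function('Z')(W) = Add(6, Mul(W, Add(5, Mul(2, Pow(W, 2))))) (Function('Z')(W) = Add(Mul(Add(Add(Pow(W, 2), Pow(W, 2)), 5), W), 6) = Add(Mul(Add(Mul(2, Pow(W, 2)), 5), W), 6) = Add(Mul(Add(5, Mul(2, Pow(W, 2))), W), 6) = Add(Mul(W, Add(5, Mul(2, Pow(W, 2)))), 6) = Add(6, Mul(W, Add(5, Mul(2, Pow(W, 2))))))
Mul(Add(Function('x')(-5), Function('Z')(6)), Function('z')(11)) = Mul(Add(-10, Add(6, Mul(2, Pow(6, 3)), Mul(5, 6))), Add(1, Mul(-1, 11))) = Mul(Add(-10, Add(6, Mul(2, 216), 30)), Add(1, -11)) = Mul(Add(-10, Add(6, 432, 30)), -10) = Mul(Add(-10, 468), -10) = Mul(458, -10) = -4580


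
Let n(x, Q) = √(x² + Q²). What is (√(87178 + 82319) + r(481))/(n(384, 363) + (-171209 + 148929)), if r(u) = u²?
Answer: -1030944616/99223835 - 694083*√1241/99223835 - 13368*√18833/99223835 - 9*√23371753/99223835 ≈ -10.655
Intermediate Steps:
n(x, Q) = √(Q² + x²)
(√(87178 + 82319) + r(481))/(n(384, 363) + (-171209 + 148929)) = (√(87178 + 82319) + 481²)/(√(363² + 384²) + (-171209 + 148929)) = (√169497 + 231361)/(√(131769 + 147456) - 22280) = (3*√18833 + 231361)/(√279225 - 22280) = (231361 + 3*√18833)/(15*√1241 - 22280) = (231361 + 3*√18833)/(-22280 + 15*√1241)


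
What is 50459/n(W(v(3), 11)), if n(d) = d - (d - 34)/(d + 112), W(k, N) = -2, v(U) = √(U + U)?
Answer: -2775245/92 ≈ -30166.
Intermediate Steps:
v(U) = √2*√U (v(U) = √(2*U) = √2*√U)
n(d) = d - (-34 + d)/(112 + d)
50459/n(W(v(3), 11)) = 50459/(((34 + (-2)² + 111*(-2))/(112 - 2))) = 50459/(((34 + 4 - 222)/110)) = 50459/(((1/110)*(-184))) = 50459/(-92/55) = 50459*(-55/92) = -2775245/92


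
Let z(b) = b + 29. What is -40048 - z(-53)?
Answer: -40024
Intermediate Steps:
z(b) = 29 + b
-40048 - z(-53) = -40048 - (29 - 53) = -40048 - 1*(-24) = -40048 + 24 = -40024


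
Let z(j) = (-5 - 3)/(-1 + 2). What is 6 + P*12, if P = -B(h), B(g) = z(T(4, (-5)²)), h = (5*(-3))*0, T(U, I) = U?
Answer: 102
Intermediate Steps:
h = 0 (h = -15*0 = 0)
z(j) = -8 (z(j) = -8/1 = -8*1 = -8)
B(g) = -8
P = 8 (P = -1*(-8) = 8)
6 + P*12 = 6 + 8*12 = 6 + 96 = 102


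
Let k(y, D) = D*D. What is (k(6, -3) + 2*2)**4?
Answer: 28561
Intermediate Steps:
k(y, D) = D**2
(k(6, -3) + 2*2)**4 = ((-3)**2 + 2*2)**4 = (9 + 4)**4 = 13**4 = 28561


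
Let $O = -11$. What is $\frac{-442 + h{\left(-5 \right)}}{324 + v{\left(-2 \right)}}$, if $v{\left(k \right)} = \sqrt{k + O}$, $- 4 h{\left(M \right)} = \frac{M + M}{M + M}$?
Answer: $- \frac{143289}{104989} + \frac{1769 i \sqrt{13}}{419956} \approx -1.3648 + 0.015188 i$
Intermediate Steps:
$h{\left(M \right)} = - \frac{1}{4}$ ($h{\left(M \right)} = - \frac{\left(M + M\right) \frac{1}{M + M}}{4} = - \frac{2 M \frac{1}{2 M}}{4} = \left(- \frac{1}{4}\right) 1 = - \frac{1}{4}$)
$v{\left(k \right)} = \sqrt{-11 + k}$ ($v{\left(k \right)} = \sqrt{k - 11} = \sqrt{-11 + k}$)
$\frac{-442 + h{\left(-5 \right)}}{324 + v{\left(-2 \right)}} = \frac{-442 - \frac{1}{4}}{324 + \sqrt{-11 - 2}} = - \frac{1769}{4 \left(324 + \sqrt{-13}\right)} = - \frac{1769}{4 \left(324 + i \sqrt{13}\right)}$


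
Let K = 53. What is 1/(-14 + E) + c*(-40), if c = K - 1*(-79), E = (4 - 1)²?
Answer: -26401/5 ≈ -5280.2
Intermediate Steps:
E = 9 (E = 3² = 9)
c = 132 (c = 53 - 1*(-79) = 53 + 79 = 132)
1/(-14 + E) + c*(-40) = 1/(-14 + 9) + 132*(-40) = 1/(-5) - 5280 = -⅕ - 5280 = -26401/5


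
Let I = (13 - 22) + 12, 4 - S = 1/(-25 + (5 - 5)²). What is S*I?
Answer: 303/25 ≈ 12.120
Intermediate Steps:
S = 101/25 (S = 4 - 1/(-25 + (5 - 5)²) = 4 - 1/(-25 + 0²) = 4 - 1/(-25 + 0) = 4 - 1/(-25) = 4 - 1*(-1/25) = 4 + 1/25 = 101/25 ≈ 4.0400)
I = 3 (I = -9 + 12 = 3)
S*I = (101/25)*3 = 303/25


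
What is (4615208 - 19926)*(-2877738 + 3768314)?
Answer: 4092447862432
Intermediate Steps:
(4615208 - 19926)*(-2877738 + 3768314) = 4595282*890576 = 4092447862432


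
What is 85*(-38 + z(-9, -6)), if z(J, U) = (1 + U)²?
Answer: -1105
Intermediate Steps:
85*(-38 + z(-9, -6)) = 85*(-38 + (1 - 6)²) = 85*(-38 + (-5)²) = 85*(-38 + 25) = 85*(-13) = -1105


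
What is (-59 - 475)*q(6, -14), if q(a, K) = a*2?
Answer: -6408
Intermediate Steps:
q(a, K) = 2*a
(-59 - 475)*q(6, -14) = (-59 - 475)*(2*6) = -534*12 = -6408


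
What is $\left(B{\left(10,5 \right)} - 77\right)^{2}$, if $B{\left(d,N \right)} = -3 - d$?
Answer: $8100$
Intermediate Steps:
$\left(B{\left(10,5 \right)} - 77\right)^{2} = \left(\left(-3 - 10\right) - 77\right)^{2} = \left(-13 - 77\right)^{2} = \left(-90\right)^{2} = 8100$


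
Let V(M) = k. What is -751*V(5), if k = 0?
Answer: 0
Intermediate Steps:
V(M) = 0
-751*V(5) = -751*0 = 0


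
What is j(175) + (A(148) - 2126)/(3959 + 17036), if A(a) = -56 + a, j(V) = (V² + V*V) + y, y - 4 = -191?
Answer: 1282015651/20995 ≈ 61063.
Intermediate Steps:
y = -187 (y = 4 - 191 = -187)
j(V) = -187 + 2*V² (j(V) = (V² + V*V) - 187 = (V² + V²) - 187 = 2*V² - 187 = -187 + 2*V²)
j(175) + (A(148) - 2126)/(3959 + 17036) = (-187 + 2*175²) + ((-56 + 148) - 2126)/(3959 + 17036) = (-187 + 2*30625) + (92 - 2126)/20995 = (-187 + 61250) - 2034*1/20995 = 61063 - 2034/20995 = 1282015651/20995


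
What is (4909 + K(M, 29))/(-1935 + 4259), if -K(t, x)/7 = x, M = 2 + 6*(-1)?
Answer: 2353/1162 ≈ 2.0250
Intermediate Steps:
M = -4 (M = 2 - 6 = -4)
K(t, x) = -7*x
(4909 + K(M, 29))/(-1935 + 4259) = (4909 - 7*29)/(-1935 + 4259) = (4909 - 203)/2324 = 4706*(1/2324) = 2353/1162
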